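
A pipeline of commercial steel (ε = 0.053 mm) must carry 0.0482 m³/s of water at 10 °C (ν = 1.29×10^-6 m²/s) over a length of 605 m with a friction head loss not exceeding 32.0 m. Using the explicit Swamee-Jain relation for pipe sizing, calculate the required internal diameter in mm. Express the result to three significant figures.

D ≈ 147 mm

Swamee-Jain (Type III): D = 0.66·[ε^1.25·(LQ²/(gh_f))^4.75 + ν·Q^9.4·(L/(gh_f))^5.2]^0.04
LQ²/(gh_f) = 0.004477; L/(gh_f) = 1.927
Term 1 = ε^1.25·(…)^4.75 = 3.15×10^-17; Term 2 = ν·Q^9.4·(…)^5.2 = 1.63×10^-17
D = 0.66·(3.15×10^-17 + 1.63×10^-17)^0.04 = 0.1468 m = 147 mm
Check: V = 2.85 m/s, Re = 3.24×10^5, f = 0.01736, h_f = 29.6 m ≈ 32.0 m ✓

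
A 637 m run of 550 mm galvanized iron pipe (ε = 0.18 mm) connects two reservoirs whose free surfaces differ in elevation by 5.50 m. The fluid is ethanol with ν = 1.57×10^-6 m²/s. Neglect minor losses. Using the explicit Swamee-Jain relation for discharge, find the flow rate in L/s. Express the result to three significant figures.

Swamee-Jain (Type II): Q = -0.965·√(gD⁵h_f/L)·ln[ε/(3.7D) + √(3.17ν²L/(gD³h_f))]
√(gD⁵h_f/L) = √(9.81·0.550⁵·5.50/637) = 0.06529
ε/(3.7D) = 8.85×10^-5; √(3.17ν²L/(gD³h_f)) = 2.35×10^-5
Q = -0.965·0.06529·ln(1.120×10^-4) = 0.5732 m³/s
Check: V = 2.41 m/s, Re = 8.45×10^5, f = 0.01611, h_f = 5.54 m ≈ 5.50 m ✓

Q ≈ 573 L/s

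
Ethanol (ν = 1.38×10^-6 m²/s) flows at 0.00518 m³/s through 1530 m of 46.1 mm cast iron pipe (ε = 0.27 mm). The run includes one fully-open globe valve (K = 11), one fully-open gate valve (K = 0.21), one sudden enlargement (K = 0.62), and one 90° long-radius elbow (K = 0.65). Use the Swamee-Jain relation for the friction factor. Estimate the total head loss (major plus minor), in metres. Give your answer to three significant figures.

H_L ≈ 543 m

V = 4Q/(πD²) = 3.103 m/s; V²/2g = 0.4909 m
Re = 1.04×10^5, ε/D = 0.00586 → f = 0.03294 (Swamee-Jain)
Major: h_f = f(L/D)·V²/2g = 0.03294·33189·0.4909 = 536.7 m
Minor: ΣK = 12.5; h_m = ΣK·V²/2g = 6.126 m
Total H_L = 536.7 + 6.126 = 542.8 m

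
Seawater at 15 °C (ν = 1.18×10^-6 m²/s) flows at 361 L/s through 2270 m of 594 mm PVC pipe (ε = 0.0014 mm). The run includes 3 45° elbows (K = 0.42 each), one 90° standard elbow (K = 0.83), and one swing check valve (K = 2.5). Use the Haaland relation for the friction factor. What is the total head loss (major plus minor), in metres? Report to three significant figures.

V = 4Q/(πD²) = 1.303 m/s; V²/2g = 0.08649 m
Re = 6.56×10^5, ε/D = 2.36×10^-6 → f = 0.01248 (Haaland)
Major: h_f = f(L/D)·V²/2g = 0.01248·3822·0.08649 = 4.126 m
Minor: ΣK = 4.59; h_m = ΣK·V²/2g = 0.3970 m
Total H_L = 4.126 + 0.3970 = 4.523 m

H_L ≈ 4.52 m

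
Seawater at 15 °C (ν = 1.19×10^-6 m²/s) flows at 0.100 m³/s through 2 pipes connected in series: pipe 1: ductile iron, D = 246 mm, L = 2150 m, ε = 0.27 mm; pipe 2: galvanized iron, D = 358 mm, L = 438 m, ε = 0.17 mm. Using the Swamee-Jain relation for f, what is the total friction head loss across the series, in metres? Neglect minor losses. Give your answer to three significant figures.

H ≈ 42.2 m

Pipe 1: V = 2.104 m/s, Re = 4.35×10^5, ε/D = 0.00110, f = 0.02086, h_1 = f(L/D)V²/2g = 41.13 m
Pipe 2: V = 0.9934 m/s, Re = 2.99×10^5, ε/D = 4.75×10^-4, f = 0.01819, h_2 = f(L/D)V²/2g = 1.119 m
Series → Q common, losses add: H = Σh = 42.25 m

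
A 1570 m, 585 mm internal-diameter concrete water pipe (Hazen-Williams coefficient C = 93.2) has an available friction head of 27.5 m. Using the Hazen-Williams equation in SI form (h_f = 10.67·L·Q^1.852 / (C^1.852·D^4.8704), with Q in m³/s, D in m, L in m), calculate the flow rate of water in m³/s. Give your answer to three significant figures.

Rearranging: Q = [h_f·C^1.852·D^4.8704 / (10.67·L)]^(1/1.852)
Q = [27.5·93.2^1.852·0.585^4.8704 / (10.67·1570)]^0.540 = 0.7136 m³/s

Q ≈ 0.714 m³/s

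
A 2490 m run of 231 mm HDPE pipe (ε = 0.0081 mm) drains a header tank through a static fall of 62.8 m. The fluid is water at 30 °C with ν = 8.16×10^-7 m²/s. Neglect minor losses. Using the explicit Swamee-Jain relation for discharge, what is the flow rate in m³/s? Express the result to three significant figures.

Q ≈ 0.126 m³/s

Swamee-Jain (Type II): Q = -0.965·√(gD⁵h_f/L)·ln[ε/(3.7D) + √(3.17ν²L/(gD³h_f))]
√(gD⁵h_f/L) = √(9.81·0.231⁵·62.8/2490) = 0.01276
ε/(3.7D) = 9.48×10^-6; √(3.17ν²L/(gD³h_f)) = 2.63×10^-5
Q = -0.965·0.01276·ln(3.578×10^-5) = 0.1260 m³/s
Check: V = 3.01 m/s, Re = 8.51×10^5, f = 0.01265, h_f = 62.9 m ≈ 62.8 m ✓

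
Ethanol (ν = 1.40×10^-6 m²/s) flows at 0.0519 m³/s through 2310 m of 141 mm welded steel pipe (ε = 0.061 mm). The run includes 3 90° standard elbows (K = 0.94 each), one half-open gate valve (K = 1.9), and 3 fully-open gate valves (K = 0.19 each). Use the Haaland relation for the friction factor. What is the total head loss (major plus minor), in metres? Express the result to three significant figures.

H_L ≈ 165 m

V = 4Q/(πD²) = 3.324 m/s; V²/2g = 0.5631 m
Re = 3.35×10^5, ε/D = 4.33×10^-4 → f = 0.01754 (Haaland)
Major: h_f = f(L/D)·V²/2g = 0.01754·16383·0.5631 = 161.8 m
Minor: ΣK = 5.29; h_m = ΣK·V²/2g = 2.979 m
Total H_L = 161.8 + 2.979 = 164.8 m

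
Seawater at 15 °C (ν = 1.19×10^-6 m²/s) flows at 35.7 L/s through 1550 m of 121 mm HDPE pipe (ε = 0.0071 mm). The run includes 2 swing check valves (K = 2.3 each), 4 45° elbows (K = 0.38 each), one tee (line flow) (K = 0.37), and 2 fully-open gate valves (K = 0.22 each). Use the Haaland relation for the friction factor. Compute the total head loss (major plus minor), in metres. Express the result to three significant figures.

H_L ≈ 96.2 m

V = 4Q/(πD²) = 3.105 m/s; V²/2g = 0.4913 m
Re = 3.16×10^5, ε/D = 5.87×10^-5 → f = 0.01474 (Haaland)
Major: h_f = f(L/D)·V²/2g = 0.01474·12810·0.4913 = 92.77 m
Minor: ΣK = 6.93; h_m = ΣK·V²/2g = 3.404 m
Total H_L = 92.77 + 3.404 = 96.17 m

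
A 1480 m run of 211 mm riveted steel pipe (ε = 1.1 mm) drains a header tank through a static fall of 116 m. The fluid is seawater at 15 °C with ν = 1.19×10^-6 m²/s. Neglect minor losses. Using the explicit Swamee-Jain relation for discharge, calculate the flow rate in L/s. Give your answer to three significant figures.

Q ≈ 113 L/s

Swamee-Jain (Type II): Q = -0.965·√(gD⁵h_f/L)·ln[ε/(3.7D) + √(3.17ν²L/(gD³h_f))]
√(gD⁵h_f/L) = √(9.81·0.211⁵·116/1480) = 0.01793
ε/(3.7D) = 0.00141; √(3.17ν²L/(gD³h_f)) = 2.49×10^-5
Q = -0.965·0.01793·ln(0.001434) = 0.1133 m³/s
Check: V = 3.24 m/s, Re = 5.75×10^5, f = 0.03100, h_f = 116 m ≈ 116 m ✓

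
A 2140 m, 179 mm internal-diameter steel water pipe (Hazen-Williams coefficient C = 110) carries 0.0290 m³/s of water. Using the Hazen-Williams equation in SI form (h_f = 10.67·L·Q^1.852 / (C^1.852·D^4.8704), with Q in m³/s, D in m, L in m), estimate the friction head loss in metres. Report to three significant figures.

h_f ≈ 23.4 m

h_f = 10.67·2140·0.0290^1.852 / (110^1.852·0.179^4.8704) = 23.40 m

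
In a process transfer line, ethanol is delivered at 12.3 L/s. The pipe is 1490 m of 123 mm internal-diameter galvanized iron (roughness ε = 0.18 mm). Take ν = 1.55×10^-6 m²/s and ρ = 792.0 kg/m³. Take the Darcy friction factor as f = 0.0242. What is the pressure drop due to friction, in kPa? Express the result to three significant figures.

V = 4Q/(πD²) = 4·0.0123/(π·0.123²) = 1.035 m/s
h_f = f(L/D)V²/(2g) = 0.02420·(1490/0.123)·1.035²/(2·9.81) = 16.01 m
Δp = ρg·h_f = 792.0·9.81·16.01 = 124.4 kPa

Δp ≈ 124 kPa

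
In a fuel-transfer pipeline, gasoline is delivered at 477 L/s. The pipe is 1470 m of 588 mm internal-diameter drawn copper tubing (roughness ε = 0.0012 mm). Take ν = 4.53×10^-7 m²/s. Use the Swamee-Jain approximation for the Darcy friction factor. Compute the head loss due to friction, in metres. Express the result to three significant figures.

h_f ≈ 4.02 m

V = 4Q/(πD²) = 4·0.477/(π·0.588²) = 1.757 m/s
Re = VD/ν = 1.757·0.588/4.53×10^-7 = 2.28×10^6 → turbulent
ε/D = 0.0012/588 = 2.04×10^-6
Swamee-Jain: f = 0.01024
h_f = f(L/D)V²/(2g) = 0.01024·(1470/0.588)·1.757²/(2·9.81) = 4.025 m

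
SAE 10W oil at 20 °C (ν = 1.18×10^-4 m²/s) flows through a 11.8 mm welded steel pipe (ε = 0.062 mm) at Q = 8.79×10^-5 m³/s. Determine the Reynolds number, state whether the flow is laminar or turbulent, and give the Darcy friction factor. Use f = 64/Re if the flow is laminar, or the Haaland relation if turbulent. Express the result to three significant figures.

Re ≈ 80.4; laminar; f = 64/Re ≈ 0.796

V = 4Q/(πD²) = 0.8038 m/s
Re = VD/ν = 0.8038·0.0118/1.18×10^-4 = 80.4
Re < 2300 → laminar → f = 64/Re = 0.7962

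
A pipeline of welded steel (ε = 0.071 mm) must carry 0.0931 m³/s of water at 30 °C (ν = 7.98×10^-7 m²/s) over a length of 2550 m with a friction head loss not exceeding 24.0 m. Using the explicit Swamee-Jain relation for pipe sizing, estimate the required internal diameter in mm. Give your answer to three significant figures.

Swamee-Jain (Type III): D = 0.66·[ε^1.25·(LQ²/(gh_f))^4.75 + ν·Q^9.4·(L/(gh_f))^5.2]^0.04
LQ²/(gh_f) = 0.09388; L/(gh_f) = 10.83
Term 1 = ε^1.25·(…)^4.75 = 8.58×10^-11; Term 2 = ν·Q^9.4·(…)^5.2 = 3.89×10^-11
D = 0.66·(8.58×10^-11 + 3.89×10^-11)^0.04 = 0.2651 m = 265 mm
Check: V = 1.69 m/s, Re = 5.60×10^5, f = 0.01598, h_f = 22.3 m ≈ 24.0 m ✓

D ≈ 265 mm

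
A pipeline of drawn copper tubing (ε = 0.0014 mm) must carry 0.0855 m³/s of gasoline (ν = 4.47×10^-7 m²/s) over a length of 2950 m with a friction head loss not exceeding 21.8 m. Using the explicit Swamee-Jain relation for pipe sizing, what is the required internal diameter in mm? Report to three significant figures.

Swamee-Jain (Type III): D = 0.66·[ε^1.25·(LQ²/(gh_f))^4.75 + ν·Q^9.4·(L/(gh_f))^5.2]^0.04
LQ²/(gh_f) = 0.1008; L/(gh_f) = 13.79
Term 1 = ε^1.25·(…)^4.75 = 8.91×10^-13; Term 2 = ν·Q^9.4·(…)^5.2 = 3.45×10^-11
D = 0.66·(8.91×10^-13 + 3.45×10^-11)^0.04 = 0.2520 m = 252 mm
Check: V = 1.71 m/s, Re = 9.66×10^5, f = 0.01181, h_f = 20.7 m ≈ 21.8 m ✓

D ≈ 252 mm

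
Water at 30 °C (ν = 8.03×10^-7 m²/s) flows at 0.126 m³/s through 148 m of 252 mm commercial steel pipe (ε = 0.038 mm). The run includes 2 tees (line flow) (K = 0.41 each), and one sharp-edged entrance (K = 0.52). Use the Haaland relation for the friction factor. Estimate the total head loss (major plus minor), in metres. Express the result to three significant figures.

V = 4Q/(πD²) = 2.526 m/s; V²/2g = 0.3253 m
Re = 7.93×10^5, ε/D = 1.51×10^-4 → f = 0.01424 (Haaland)
Major: h_f = f(L/D)·V²/2g = 0.01424·587.3·0.3253 = 2.721 m
Minor: ΣK = 1.34; h_m = ΣK·V²/2g = 0.4359 m
Total H_L = 2.721 + 0.4359 = 3.156 m

H_L ≈ 3.16 m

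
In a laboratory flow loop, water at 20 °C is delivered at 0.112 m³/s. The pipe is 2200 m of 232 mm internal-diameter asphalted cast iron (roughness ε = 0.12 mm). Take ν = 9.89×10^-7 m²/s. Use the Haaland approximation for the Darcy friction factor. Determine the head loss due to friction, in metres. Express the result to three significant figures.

V = 4Q/(πD²) = 4·0.112/(π·0.232²) = 2.649 m/s
Re = VD/ν = 2.649·0.232/9.89×10^-7 = 6.22×10^5 → turbulent
ε/D = 0.12/232 = 5.17×10^-4
Haaland: f = 0.01753
h_f = f(L/D)V²/(2g) = 0.01753·(2200/0.232)·2.649²/(2·9.81) = 59.49 m

h_f ≈ 59.5 m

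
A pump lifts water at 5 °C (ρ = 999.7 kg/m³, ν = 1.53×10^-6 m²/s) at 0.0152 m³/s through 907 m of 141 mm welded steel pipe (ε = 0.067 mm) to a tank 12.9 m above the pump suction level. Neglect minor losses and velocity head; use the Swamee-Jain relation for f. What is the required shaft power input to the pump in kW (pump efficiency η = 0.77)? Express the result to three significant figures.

V = 4Q/(πD²) = 0.9735 m/s; Re = 8.97×10^4; ε/D = 4.75×10^-4; f = 0.02060
h_f = f(L/D)V²/2g = 6.401 m
Total head H = z + h_f = 12.9 + 6.401 = 19.30 m
P_hyd = ρgQH = 999.7·9.81·0.0152·19.30 = 2.877 kW
P_shaft = P_hyd/η = 2.877/0.77 = 3.737 kW

P_shaft ≈ 3.74 kW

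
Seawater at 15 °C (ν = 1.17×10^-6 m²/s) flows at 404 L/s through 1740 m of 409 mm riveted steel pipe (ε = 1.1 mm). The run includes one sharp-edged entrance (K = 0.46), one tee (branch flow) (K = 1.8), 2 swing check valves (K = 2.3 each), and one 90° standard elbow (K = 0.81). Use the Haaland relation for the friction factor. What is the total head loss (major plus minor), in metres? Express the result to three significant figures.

H_L ≈ 56.1 m

V = 4Q/(πD²) = 3.075 m/s; V²/2g = 0.4819 m
Re = 1.07×10^6, ε/D = 0.00269 → f = 0.02555 (Haaland)
Major: h_f = f(L/D)·V²/2g = 0.02555·4254·0.4819 = 52.39 m
Minor: ΣK = 7.67; h_m = ΣK·V²/2g = 3.696 m
Total H_L = 52.39 + 3.696 = 56.09 m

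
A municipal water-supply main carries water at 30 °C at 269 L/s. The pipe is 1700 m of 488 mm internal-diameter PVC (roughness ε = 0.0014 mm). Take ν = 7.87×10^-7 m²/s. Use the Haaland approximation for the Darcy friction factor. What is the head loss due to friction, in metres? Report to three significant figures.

h_f ≈ 4.35 m

V = 4Q/(πD²) = 4·0.269/(π·0.488²) = 1.438 m/s
Re = VD/ν = 1.438·0.488/7.87×10^-7 = 8.92×10^5 → turbulent
ε/D = 0.0014/488 = 2.87×10^-6
Haaland: f = 0.01186
h_f = f(L/D)V²/(2g) = 0.01186·(1700/0.488)·1.438²/(2·9.81) = 4.354 m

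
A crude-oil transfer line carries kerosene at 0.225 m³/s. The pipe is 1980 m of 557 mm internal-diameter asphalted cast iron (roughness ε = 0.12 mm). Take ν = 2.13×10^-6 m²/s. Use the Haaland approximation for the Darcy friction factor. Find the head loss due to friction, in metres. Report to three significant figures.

h_f ≈ 2.56 m

V = 4Q/(πD²) = 4·0.225/(π·0.557²) = 0.9234 m/s
Re = VD/ν = 0.9234·0.557/2.13×10^-6 = 2.41×10^5 → turbulent
ε/D = 0.12/557 = 2.15×10^-4
Haaland: f = 0.01658
h_f = f(L/D)V²/(2g) = 0.01658·(1980/0.557)·0.9234²/(2·9.81) = 2.562 m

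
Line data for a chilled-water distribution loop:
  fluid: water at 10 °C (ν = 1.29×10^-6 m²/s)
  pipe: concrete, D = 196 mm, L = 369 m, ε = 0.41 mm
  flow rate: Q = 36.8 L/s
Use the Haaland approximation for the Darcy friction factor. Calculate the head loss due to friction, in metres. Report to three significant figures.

V = 4Q/(πD²) = 4·0.0368/(π·0.196²) = 1.220 m/s
Re = VD/ν = 1.220·0.196/1.29×10^-6 = 1.85×10^5 → turbulent
ε/D = 0.41/196 = 0.00209
Haaland: f = 0.02457
h_f = f(L/D)V²/(2g) = 0.02457·(369/0.196)·1.220²/(2·9.81) = 3.507 m

h_f ≈ 3.51 m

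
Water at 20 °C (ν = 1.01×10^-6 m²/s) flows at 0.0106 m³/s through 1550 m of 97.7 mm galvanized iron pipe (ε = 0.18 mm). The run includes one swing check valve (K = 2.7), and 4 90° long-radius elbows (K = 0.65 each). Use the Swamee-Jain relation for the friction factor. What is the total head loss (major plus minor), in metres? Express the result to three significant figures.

H_L ≈ 40.1 m

V = 4Q/(πD²) = 1.414 m/s; V²/2g = 0.1019 m
Re = 1.37×10^5, ε/D = 0.00184 → f = 0.02446 (Swamee-Jain)
Major: h_f = f(L/D)·V²/2g = 0.02446·15865·0.1019 = 39.53 m
Minor: ΣK = 5.30; h_m = ΣK·V²/2g = 0.5400 m
Total H_L = 39.53 + 0.5400 = 40.07 m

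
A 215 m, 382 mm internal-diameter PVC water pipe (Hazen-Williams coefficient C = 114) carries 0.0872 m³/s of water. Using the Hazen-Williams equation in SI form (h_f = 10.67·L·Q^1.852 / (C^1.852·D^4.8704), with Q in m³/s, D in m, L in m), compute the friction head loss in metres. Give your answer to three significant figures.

h_f = 10.67·215·0.0872^1.852 / (114^1.852·0.382^4.8704) = 0.4213 m

h_f ≈ 0.421 m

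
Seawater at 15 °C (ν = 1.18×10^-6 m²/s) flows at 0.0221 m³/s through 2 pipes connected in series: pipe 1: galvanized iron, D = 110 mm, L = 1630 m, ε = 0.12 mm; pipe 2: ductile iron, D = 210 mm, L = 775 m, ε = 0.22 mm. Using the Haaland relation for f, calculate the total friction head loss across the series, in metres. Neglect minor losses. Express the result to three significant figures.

Pipe 1: V = 2.326 m/s, Re = 2.17×10^5, ε/D = 0.00109, f = 0.02118, h_1 = f(L/D)V²/2g = 86.52 m
Pipe 2: V = 0.6381 m/s, Re = 1.14×10^5, ε/D = 0.00105, f = 0.02190, h_2 = f(L/D)V²/2g = 1.677 m
Series → Q common, losses add: H = Σh = 88.20 m

H ≈ 88.2 m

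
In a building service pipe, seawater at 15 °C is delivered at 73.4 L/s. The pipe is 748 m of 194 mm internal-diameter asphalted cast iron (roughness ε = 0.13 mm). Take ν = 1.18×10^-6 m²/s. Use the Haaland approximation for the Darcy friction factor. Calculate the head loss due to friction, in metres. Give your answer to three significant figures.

V = 4Q/(πD²) = 4·0.0734/(π·0.194²) = 2.483 m/s
Re = VD/ν = 2.483·0.194/1.18×10^-6 = 4.08×10^5 → turbulent
ε/D = 0.13/194 = 6.70×10^-4
Haaland: f = 0.01872
h_f = f(L/D)V²/(2g) = 0.01872·(748/0.194)·2.483²/(2·9.81) = 22.69 m

h_f ≈ 22.7 m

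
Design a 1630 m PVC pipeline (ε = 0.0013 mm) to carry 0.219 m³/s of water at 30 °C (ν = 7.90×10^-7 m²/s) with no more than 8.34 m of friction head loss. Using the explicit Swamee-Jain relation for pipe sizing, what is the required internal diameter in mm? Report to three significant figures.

D ≈ 396 mm

Swamee-Jain (Type III): D = 0.66·[ε^1.25·(LQ²/(gh_f))^4.75 + ν·Q^9.4·(L/(gh_f))^5.2]^0.04
LQ²/(gh_f) = 0.9555; L/(gh_f) = 19.92
Term 1 = ε^1.25·(…)^4.75 = 3.54×10^-8; Term 2 = ν·Q^9.4·(…)^5.2 = 2.85×10^-6
D = 0.66·(3.54×10^-8 + 2.85×10^-6)^0.04 = 0.3962 m = 396 mm
Check: V = 1.78 m/s, Re = 8.91×10^5, f = 0.01191, h_f = 7.88 m ≈ 8.34 m ✓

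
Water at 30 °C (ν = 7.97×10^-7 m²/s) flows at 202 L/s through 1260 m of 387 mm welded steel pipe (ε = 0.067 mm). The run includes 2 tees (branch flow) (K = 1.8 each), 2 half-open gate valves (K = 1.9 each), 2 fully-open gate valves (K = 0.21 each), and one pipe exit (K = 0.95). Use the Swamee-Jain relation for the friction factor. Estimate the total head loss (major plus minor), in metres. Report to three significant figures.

H_L ≈ 8.48 m

V = 4Q/(πD²) = 1.717 m/s; V²/2g = 0.1503 m
Re = 8.34×10^5, ε/D = 1.73×10^-4 → f = 0.01464 (Swamee-Jain)
Major: h_f = f(L/D)·V²/2g = 0.01464·3256·0.1503 = 7.164 m
Minor: ΣK = 8.77; h_m = ΣK·V²/2g = 1.318 m
Total H_L = 7.164 + 1.318 = 8.482 m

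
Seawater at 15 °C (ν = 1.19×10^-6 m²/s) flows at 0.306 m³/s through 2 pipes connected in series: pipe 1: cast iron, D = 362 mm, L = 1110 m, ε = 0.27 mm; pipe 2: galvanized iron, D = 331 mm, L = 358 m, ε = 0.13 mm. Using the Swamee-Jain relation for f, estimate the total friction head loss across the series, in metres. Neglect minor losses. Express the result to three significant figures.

Pipe 1: V = 2.973 m/s, Re = 9.04×10^5, ε/D = 7.46×10^-4, f = 0.01882, h_1 = f(L/D)V²/2g = 26.00 m
Pipe 2: V = 3.556 m/s, Re = 9.89×10^5, ε/D = 3.93×10^-4, f = 0.01653, h_2 = f(L/D)V²/2g = 11.53 m
Series → Q common, losses add: H = Σh = 37.52 m

H ≈ 37.5 m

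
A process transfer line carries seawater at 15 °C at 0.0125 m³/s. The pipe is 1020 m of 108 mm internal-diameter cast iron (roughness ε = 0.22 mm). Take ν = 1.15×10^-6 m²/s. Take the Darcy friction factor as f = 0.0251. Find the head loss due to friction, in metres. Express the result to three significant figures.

V = 4Q/(πD²) = 4·0.0125/(π·0.108²) = 1.364 m/s
h_f = f(L/D)V²/(2g) = 0.02510·(1020/0.108)·1.364²/(2·9.81) = 22.50 m

h_f ≈ 22.5 m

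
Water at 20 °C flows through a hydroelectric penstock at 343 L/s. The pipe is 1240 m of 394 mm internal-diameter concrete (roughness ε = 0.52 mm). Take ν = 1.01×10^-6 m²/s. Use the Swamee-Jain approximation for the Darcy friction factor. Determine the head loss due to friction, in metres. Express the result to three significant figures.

h_f ≈ 27.1 m

V = 4Q/(πD²) = 4·0.343/(π·0.394²) = 2.813 m/s
Re = VD/ν = 2.813·0.394/1.01×10^-6 = 1.10×10^6 → turbulent
ε/D = 0.52/394 = 0.00132
Swamee-Jain: f = 0.02134
h_f = f(L/D)V²/(2g) = 0.02134·(1240/0.394)·2.813²/(2·9.81) = 27.09 m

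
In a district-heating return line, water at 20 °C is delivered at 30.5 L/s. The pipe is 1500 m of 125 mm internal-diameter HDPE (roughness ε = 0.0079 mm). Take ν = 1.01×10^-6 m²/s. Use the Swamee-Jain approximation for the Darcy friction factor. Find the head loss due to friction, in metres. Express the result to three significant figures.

h_f ≈ 56.7 m

V = 4Q/(πD²) = 4·0.0305/(π·0.125²) = 2.485 m/s
Re = VD/ν = 2.485·0.125/1.01×10^-6 = 3.08×10^5 → turbulent
ε/D = 0.0079/125 = 6.32×10^-5
Swamee-Jain: f = 0.01502
h_f = f(L/D)V²/(2g) = 0.01502·(1500/0.125)·2.485²/(2·9.81) = 56.73 m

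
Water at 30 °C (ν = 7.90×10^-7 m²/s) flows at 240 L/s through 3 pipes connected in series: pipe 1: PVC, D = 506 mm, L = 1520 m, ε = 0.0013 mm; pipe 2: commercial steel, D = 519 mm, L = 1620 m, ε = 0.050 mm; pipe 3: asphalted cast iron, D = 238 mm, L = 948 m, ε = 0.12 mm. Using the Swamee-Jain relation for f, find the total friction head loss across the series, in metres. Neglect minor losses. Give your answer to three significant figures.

Pipe 1: V = 1.193 m/s, Re = 7.64×10^5, ε/D = 2.57×10^-6, f = 0.01221, h_1 = f(L/D)V²/2g = 2.662 m
Pipe 2: V = 1.134 m/s, Re = 7.45×10^5, ε/D = 9.63×10^-5, f = 0.01382, h_2 = f(L/D)V²/2g = 2.830 m
Pipe 3: V = 5.395 m/s, Re = 1.63×10^6, ε/D = 5.04×10^-4, f = 0.01712, h_3 = f(L/D)V²/2g = 101.2 m
Series → Q common, losses add: H = Σh = 106.7 m

H ≈ 107 m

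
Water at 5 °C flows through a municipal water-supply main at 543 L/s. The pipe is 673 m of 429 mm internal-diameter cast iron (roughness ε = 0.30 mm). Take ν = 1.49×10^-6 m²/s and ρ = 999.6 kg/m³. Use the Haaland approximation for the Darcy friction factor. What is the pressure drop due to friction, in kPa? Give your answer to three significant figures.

Δp ≈ 203 kPa

V = 4Q/(πD²) = 4·0.543/(π·0.429²) = 3.757 m/s
Re = VD/ν = 3.757·0.429/1.49×10^-6 = 1.08×10^6 → turbulent
ε/D = 0.30/429 = 6.99×10^-4
Haaland: f = 0.01839
h_f = f(L/D)V²/(2g) = 0.01839·(673/0.429)·3.757²/(2·9.81) = 20.75 m
Δp = ρg·h_f = 999.6·9.81·20.75 = 203.5 kPa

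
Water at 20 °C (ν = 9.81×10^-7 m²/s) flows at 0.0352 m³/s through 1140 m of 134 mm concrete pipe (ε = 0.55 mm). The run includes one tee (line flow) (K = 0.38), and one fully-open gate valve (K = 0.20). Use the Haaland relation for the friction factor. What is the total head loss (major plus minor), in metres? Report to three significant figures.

V = 4Q/(πD²) = 2.496 m/s; V²/2g = 0.3175 m
Re = 3.41×10^5, ε/D = 0.00410 → f = 0.02898 (Haaland)
Major: h_f = f(L/D)·V²/2g = 0.02898·8507·0.3175 = 78.28 m
Minor: ΣK = 0.580; h_m = ΣK·V²/2g = 0.1842 m
Total H_L = 78.28 + 0.1842 = 78.47 m

H_L ≈ 78.5 m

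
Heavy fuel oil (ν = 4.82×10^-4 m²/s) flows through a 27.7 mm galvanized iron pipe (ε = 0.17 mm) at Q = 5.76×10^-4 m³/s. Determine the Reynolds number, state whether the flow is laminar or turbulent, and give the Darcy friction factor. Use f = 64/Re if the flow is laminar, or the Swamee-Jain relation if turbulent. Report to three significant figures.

V = 4Q/(πD²) = 0.9558 m/s
Re = VD/ν = 0.9558·0.0277/4.82×10^-4 = 54.9
Re < 2300 → laminar → f = 64/Re = 1.165

Re ≈ 54.9; laminar; f = 64/Re ≈ 1.17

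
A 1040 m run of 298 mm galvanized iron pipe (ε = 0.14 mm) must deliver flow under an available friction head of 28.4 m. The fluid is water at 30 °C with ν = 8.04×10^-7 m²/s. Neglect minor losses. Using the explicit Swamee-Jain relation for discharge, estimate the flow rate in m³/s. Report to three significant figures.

Swamee-Jain (Type II): Q = -0.965·√(gD⁵h_f/L)·ln[ε/(3.7D) + √(3.17ν²L/(gD³h_f))]
√(gD⁵h_f/L) = √(9.81·0.298⁵·28.4/1040) = 0.02509
ε/(3.7D) = 1.27×10^-4; √(3.17ν²L/(gD³h_f)) = 1.70×10^-5
Q = -0.965·0.02509·ln(1.440×10^-4) = 0.2142 m³/s
Check: V = 3.07 m/s, Re = 1.14×10^6, f = 0.01703, h_f = 28.6 m ≈ 28.4 m ✓

Q ≈ 0.214 m³/s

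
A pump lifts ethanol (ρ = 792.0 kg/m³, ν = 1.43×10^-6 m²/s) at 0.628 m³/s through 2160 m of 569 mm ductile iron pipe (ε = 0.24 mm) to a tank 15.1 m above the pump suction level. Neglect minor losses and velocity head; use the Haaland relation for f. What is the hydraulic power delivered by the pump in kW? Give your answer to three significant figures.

P_hyd ≈ 169 kW

V = 4Q/(πD²) = 2.470 m/s; Re = 9.83×10^5; ε/D = 4.22×10^-4; f = 0.01662
h_f = f(L/D)V²/2g = 19.61 m
Total head H = z + h_f = 15.1 + 19.61 = 34.71 m
P_hyd = ρgQH = 792.0·9.81·0.628·34.71 = 169.4 kW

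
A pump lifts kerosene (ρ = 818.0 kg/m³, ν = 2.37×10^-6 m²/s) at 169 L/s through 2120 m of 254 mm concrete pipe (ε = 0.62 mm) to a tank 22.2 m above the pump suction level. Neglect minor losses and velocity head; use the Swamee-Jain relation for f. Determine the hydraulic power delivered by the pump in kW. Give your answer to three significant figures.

V = 4Q/(πD²) = 3.335 m/s; Re = 3.57×10^5; ε/D = 0.00244; f = 0.02529
h_f = f(L/D)V²/2g = 119.7 m
Total head H = z + h_f = 22.2 + 119.7 = 141.9 m
P_hyd = ρgQH = 818.0·9.81·0.169·141.9 = 192.4 kW

P_hyd ≈ 192 kW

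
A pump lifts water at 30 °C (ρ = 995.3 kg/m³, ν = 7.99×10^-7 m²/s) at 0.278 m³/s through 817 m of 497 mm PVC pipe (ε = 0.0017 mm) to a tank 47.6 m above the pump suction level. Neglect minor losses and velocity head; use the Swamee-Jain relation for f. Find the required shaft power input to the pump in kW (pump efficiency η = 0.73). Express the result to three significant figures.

V = 4Q/(πD²) = 1.433 m/s; Re = 8.91×10^5; ε/D = 3.42×10^-6; f = 0.01192
h_f = f(L/D)V²/2g = 2.050 m
Total head H = z + h_f = 47.6 + 2.050 = 49.65 m
P_hyd = ρgQH = 995.3·9.81·0.278·49.65 = 134.8 kW
P_shaft = P_hyd/η = 134.8/0.73 = 184.6 kW

P_shaft ≈ 185 kW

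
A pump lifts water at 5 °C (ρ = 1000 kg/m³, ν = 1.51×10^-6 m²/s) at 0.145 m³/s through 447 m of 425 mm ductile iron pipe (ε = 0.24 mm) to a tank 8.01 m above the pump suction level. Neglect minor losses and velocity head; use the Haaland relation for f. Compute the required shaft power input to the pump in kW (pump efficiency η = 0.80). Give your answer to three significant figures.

P_shaft ≈ 16.1 kW

V = 4Q/(πD²) = 1.022 m/s; Re = 2.88×10^5; ε/D = 5.65×10^-4; f = 0.01849
h_f = f(L/D)V²/2g = 1.035 m
Total head H = z + h_f = 8.01 + 1.035 = 9.045 m
P_hyd = ρgQH = 1000·9.81·0.145·9.045 = 12.87 kW
P_shaft = P_hyd/η = 12.87/0.80 = 16.08 kW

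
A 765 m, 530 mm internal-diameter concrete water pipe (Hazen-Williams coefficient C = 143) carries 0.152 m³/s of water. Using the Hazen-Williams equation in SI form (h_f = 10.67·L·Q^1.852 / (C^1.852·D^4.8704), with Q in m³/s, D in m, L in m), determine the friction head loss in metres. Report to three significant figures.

h_f = 10.67·765·0.152^1.852 / (143^1.852·0.530^4.8704) = 0.5595 m

h_f ≈ 0.560 m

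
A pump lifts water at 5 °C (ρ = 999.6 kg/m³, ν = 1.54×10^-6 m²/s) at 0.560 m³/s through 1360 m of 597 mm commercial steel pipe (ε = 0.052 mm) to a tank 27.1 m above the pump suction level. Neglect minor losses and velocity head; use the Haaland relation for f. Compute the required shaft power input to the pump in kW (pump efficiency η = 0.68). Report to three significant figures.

P_shaft ≈ 269 kW

V = 4Q/(πD²) = 2.001 m/s; Re = 7.76×10^5; ε/D = 8.71×10^-5; f = 0.01345
h_f = f(L/D)V²/2g = 6.249 m
Total head H = z + h_f = 27.1 + 6.249 = 33.35 m
P_hyd = ρgQH = 999.6·9.81·0.560·33.35 = 183.1 kW
P_shaft = P_hyd/η = 183.1/0.68 = 269.3 kW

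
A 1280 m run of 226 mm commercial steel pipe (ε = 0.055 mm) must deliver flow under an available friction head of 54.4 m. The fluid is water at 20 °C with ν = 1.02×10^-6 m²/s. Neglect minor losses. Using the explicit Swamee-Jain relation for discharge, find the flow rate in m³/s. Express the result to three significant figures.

Swamee-Jain (Type II): Q = -0.965·√(gD⁵h_f/L)·ln[ε/(3.7D) + √(3.17ν²L/(gD³h_f))]
√(gD⁵h_f/L) = √(9.81·0.226⁵·54.4/1280) = 0.01568
ε/(3.7D) = 6.58×10^-5; √(3.17ν²L/(gD³h_f)) = 2.62×10^-5
Q = -0.965·0.01568·ln(9.195×10^-5) = 0.1406 m³/s
Check: V = 3.51 m/s, Re = 7.77×10^5, f = 0.01543, h_f = 54.7 m ≈ 54.4 m ✓

Q ≈ 0.141 m³/s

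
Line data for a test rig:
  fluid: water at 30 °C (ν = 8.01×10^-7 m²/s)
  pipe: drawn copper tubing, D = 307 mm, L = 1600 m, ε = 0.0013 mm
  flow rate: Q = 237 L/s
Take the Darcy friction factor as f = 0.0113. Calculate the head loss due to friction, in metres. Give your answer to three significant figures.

h_f ≈ 30.8 m

V = 4Q/(πD²) = 4·0.237/(π·0.307²) = 3.202 m/s
h_f = f(L/D)V²/(2g) = 0.01130·(1600/0.307)·3.202²/(2·9.81) = 30.77 m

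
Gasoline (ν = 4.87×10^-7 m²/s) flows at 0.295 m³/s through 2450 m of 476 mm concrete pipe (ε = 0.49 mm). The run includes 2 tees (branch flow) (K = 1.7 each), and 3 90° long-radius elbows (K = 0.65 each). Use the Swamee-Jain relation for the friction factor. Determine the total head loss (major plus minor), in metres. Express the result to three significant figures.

H_L ≈ 15.2 m

V = 4Q/(πD²) = 1.658 m/s; V²/2g = 0.1401 m
Re = 1.62×10^6, ε/D = 0.00103 → f = 0.02003 (Swamee-Jain)
Major: h_f = f(L/D)·V²/2g = 0.02003·5147·0.1401 = 14.44 m
Minor: ΣK = 5.35; h_m = ΣK·V²/2g = 0.7494 m
Total H_L = 14.44 + 0.7494 = 15.19 m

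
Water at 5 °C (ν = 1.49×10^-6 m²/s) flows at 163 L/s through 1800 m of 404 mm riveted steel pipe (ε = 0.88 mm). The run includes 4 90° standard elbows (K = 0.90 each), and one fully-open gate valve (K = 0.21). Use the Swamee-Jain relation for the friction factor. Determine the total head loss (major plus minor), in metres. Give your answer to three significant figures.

V = 4Q/(πD²) = 1.272 m/s; V²/2g = 0.08241 m
Re = 3.45×10^5, ε/D = 0.00218 → f = 0.02459 (Swamee-Jain)
Major: h_f = f(L/D)·V²/2g = 0.02459·4455·0.08241 = 9.030 m
Minor: ΣK = 3.81; h_m = ΣK·V²/2g = 0.3140 m
Total H_L = 9.030 + 0.3140 = 9.344 m

H_L ≈ 9.34 m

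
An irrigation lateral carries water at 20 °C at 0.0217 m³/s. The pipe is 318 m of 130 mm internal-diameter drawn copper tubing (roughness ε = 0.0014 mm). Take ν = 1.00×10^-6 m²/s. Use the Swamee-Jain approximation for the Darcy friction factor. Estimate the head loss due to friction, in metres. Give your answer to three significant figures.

h_f ≈ 5.15 m

V = 4Q/(πD²) = 4·0.0217/(π·0.130²) = 1.635 m/s
Re = VD/ν = 1.635·0.130/1.00×10^-6 = 2.13×10^5 → turbulent
ε/D = 0.0014/130 = 1.08×10^-5
Swamee-Jain: f = 0.01545
h_f = f(L/D)V²/(2g) = 0.01545·(318/0.130)·1.635²/(2·9.81) = 5.149 m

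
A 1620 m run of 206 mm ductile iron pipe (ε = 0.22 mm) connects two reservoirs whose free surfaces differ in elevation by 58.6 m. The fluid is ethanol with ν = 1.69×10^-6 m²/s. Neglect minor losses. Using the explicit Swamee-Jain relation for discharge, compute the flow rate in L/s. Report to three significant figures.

Swamee-Jain (Type II): Q = -0.965·√(gD⁵h_f/L)·ln[ε/(3.7D) + √(3.17ν²L/(gD³h_f))]
√(gD⁵h_f/L) = √(9.81·0.206⁵·58.6/1620) = 0.01147
ε/(3.7D) = 2.89×10^-4; √(3.17ν²L/(gD³h_f)) = 5.40×10^-5
Q = -0.965·0.01147·ln(3.427×10^-4) = 0.08834 m³/s
Check: V = 2.65 m/s, Re = 3.23×10^5, f = 0.02096, h_f = 59.0 m ≈ 58.6 m ✓

Q ≈ 88.3 L/s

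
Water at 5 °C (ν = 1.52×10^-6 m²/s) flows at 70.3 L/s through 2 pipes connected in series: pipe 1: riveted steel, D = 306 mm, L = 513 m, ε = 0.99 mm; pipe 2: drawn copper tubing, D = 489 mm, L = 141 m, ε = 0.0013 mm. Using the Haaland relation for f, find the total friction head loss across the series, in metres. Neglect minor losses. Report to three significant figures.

Pipe 1: V = 0.9559 m/s, Re = 1.92×10^5, ε/D = 0.00324, f = 0.02738, h_1 = f(L/D)V²/2g = 2.138 m
Pipe 2: V = 0.3743 m/s, Re = 1.20×10^5, ε/D = 2.66×10^-6, f = 0.01716, h_2 = f(L/D)V²/2g = 0.03534 m
Series → Q common, losses add: H = Σh = 2.173 m

H ≈ 2.17 m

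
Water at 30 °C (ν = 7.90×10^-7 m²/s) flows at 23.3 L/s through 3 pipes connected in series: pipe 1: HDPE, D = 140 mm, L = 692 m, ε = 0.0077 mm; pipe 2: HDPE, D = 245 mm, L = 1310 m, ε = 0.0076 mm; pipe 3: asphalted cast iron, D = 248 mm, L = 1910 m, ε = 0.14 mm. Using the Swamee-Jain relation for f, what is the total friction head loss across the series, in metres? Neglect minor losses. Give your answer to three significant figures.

H ≈ 11.7 m

Pipe 1: V = 1.514 m/s, Re = 2.68×10^5, ε/D = 5.50×10^-5, f = 0.01526, h_1 = f(L/D)V²/2g = 8.806 m
Pipe 2: V = 0.4942 m/s, Re = 1.53×10^5, ε/D = 3.10×10^-5, f = 0.01661, h_2 = f(L/D)V²/2g = 1.106 m
Pipe 3: V = 0.4824 m/s, Re = 1.51×10^5, ε/D = 5.65×10^-4, f = 0.01976, h_3 = f(L/D)V²/2g = 1.805 m
Series → Q common, losses add: H = Σh = 11.72 m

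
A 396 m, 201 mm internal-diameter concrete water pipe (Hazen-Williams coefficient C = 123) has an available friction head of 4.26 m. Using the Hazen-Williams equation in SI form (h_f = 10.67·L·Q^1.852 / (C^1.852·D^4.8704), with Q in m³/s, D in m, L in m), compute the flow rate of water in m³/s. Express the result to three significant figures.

Rearranging: Q = [h_f·C^1.852·D^4.8704 / (10.67·L)]^(1/1.852)
Q = [4.26·123^1.852·0.201^4.8704 / (10.67·396)]^0.540 = 0.04360 m³/s

Q ≈ 0.0436 m³/s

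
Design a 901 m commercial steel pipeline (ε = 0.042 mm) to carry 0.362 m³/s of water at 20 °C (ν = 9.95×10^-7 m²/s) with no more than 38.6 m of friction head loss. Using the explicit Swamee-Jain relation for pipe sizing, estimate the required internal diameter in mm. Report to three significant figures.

D ≈ 325 mm

Swamee-Jain (Type III): D = 0.66·[ε^1.25·(LQ²/(gh_f))^4.75 + ν·Q^9.4·(L/(gh_f))^5.2]^0.04
LQ²/(gh_f) = 0.3118; L/(gh_f) = 2.379
Term 1 = ε^1.25·(…)^4.75 = 1.33×10^-8; Term 2 = ν·Q^9.4·(…)^5.2 = 6.42×10^-9
D = 0.66·(1.33×10^-8 + 6.42×10^-9)^0.04 = 0.3246 m = 325 mm
Check: V = 4.37 m/s, Re = 1.43×10^6, f = 0.01360, h_f = 36.8 m ≈ 38.6 m ✓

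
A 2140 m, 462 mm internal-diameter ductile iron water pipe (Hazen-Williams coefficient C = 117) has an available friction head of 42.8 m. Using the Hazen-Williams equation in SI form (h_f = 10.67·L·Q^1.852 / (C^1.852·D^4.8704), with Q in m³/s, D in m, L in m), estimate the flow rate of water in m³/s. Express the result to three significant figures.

Q ≈ 0.517 m³/s

Rearranging: Q = [h_f·C^1.852·D^4.8704 / (10.67·L)]^(1/1.852)
Q = [42.8·117^1.852·0.462^4.8704 / (10.67·2140)]^0.540 = 0.5173 m³/s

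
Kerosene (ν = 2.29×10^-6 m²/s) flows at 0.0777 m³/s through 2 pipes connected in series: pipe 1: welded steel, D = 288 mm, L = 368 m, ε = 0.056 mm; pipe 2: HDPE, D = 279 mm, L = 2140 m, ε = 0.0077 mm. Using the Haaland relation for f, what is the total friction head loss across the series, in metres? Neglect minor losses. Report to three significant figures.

Pipe 1: V = 1.193 m/s, Re = 1.50×10^5, ε/D = 1.94×10^-4, f = 0.01754, h_1 = f(L/D)V²/2g = 1.625 m
Pipe 2: V = 1.271 m/s, Re = 1.55×10^5, ε/D = 2.76×10^-5, f = 0.01645, h_2 = f(L/D)V²/2g = 10.39 m
Series → Q common, losses add: H = Σh = 12.01 m

H ≈ 12.0 m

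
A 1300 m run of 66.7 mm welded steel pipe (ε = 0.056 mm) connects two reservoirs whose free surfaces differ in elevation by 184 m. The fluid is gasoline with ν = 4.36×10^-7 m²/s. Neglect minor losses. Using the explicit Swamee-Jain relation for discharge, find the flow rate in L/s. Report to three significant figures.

Swamee-Jain (Type II): Q = -0.965·√(gD⁵h_f/L)·ln[ε/(3.7D) + √(3.17ν²L/(gD³h_f))]
√(gD⁵h_f/L) = √(9.81·0.0667⁵·184/1300) = 0.001354
ε/(3.7D) = 2.27×10^-4; √(3.17ν²L/(gD³h_f)) = 3.82×10^-5
Q = -0.965·0.001354·ln(2.652×10^-4) = 0.01076 m³/s
Check: V = 3.08 m/s, Re = 4.71×10^5, f = 0.01966, h_f = 185 m ≈ 184 m ✓

Q ≈ 10.8 L/s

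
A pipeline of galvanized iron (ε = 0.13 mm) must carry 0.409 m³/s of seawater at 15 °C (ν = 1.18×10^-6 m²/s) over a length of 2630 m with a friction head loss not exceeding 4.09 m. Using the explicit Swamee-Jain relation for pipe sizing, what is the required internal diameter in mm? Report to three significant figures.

Swamee-Jain (Type III): D = 0.66·[ε^1.25·(LQ²/(gh_f))^4.75 + ν·Q^9.4·(L/(gh_f))^5.2]^0.04
LQ²/(gh_f) = 10.97; L/(gh_f) = 65.55
Term 1 = ε^1.25·(…)^4.75 = 1.21; Term 2 = ν·Q^9.4·(…)^5.2 = 0.738
D = 0.66·(1.21 + 0.738)^0.04 = 0.6778 m = 678 mm
Check: V = 1.13 m/s, Re = 6.51×10^5, f = 0.01511, h_f = 3.84 m ≈ 4.09 m ✓

D ≈ 678 mm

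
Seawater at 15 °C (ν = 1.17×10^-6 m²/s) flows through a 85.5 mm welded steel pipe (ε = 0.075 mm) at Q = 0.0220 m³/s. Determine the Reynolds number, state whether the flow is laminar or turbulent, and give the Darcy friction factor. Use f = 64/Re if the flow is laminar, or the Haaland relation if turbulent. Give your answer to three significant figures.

Re ≈ 2.80×10^5; turbulent; f ≈ 0.0201

V = 4Q/(πD²) = 3.832 m/s
Re = VD/ν = 3.832·0.0855/1.17×10^-6 = 2.80×10^5
Re > 4000 → turbulent; ε/D = 8.77×10^-4
Haaland: f = 0.02005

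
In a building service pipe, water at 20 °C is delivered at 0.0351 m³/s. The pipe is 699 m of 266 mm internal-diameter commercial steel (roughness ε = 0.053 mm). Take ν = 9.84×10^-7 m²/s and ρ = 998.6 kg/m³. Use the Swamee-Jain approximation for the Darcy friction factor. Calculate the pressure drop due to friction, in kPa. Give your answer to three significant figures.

Δp ≈ 9.16 kPa

V = 4Q/(πD²) = 4·0.0351/(π·0.266²) = 0.6316 m/s
Re = VD/ν = 0.6316·0.266/9.84×10^-7 = 1.71×10^5 → turbulent
ε/D = 0.053/266 = 1.99×10^-4
Swamee-Jain: f = 0.01750
h_f = f(L/D)V²/(2g) = 0.01750·(699/0.266)·0.6316²/(2·9.81) = 0.9349 m
Δp = ρg·h_f = 998.6·9.81·0.9349 = 9.159 kPa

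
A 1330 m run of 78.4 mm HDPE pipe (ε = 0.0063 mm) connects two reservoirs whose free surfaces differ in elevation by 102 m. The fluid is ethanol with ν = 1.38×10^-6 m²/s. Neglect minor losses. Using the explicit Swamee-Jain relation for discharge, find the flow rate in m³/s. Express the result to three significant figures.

Swamee-Jain (Type II): Q = -0.965·√(gD⁵h_f/L)·ln[ε/(3.7D) + √(3.17ν²L/(gD³h_f))]
√(gD⁵h_f/L) = √(9.81·0.0784⁵·102/1330) = 0.001493
ε/(3.7D) = 2.17×10^-5; √(3.17ν²L/(gD³h_f)) = 1.29×10^-4
Q = -0.965·0.001493·ln(1.508×10^-4) = 0.01268 m³/s
Check: V = 2.63 m/s, Re = 1.49×10^5, f = 0.01705, h_f = 102 m ≈ 102 m ✓

Q ≈ 0.0127 m³/s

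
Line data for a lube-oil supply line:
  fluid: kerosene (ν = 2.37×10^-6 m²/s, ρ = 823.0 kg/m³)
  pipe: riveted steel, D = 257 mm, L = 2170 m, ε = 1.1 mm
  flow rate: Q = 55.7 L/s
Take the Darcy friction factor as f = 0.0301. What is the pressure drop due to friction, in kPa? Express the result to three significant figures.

Δp ≈ 121 kPa

V = 4Q/(πD²) = 4·0.0557/(π·0.257²) = 1.074 m/s
h_f = f(L/D)V²/(2g) = 0.03010·(2170/0.257)·1.074²/(2·9.81) = 14.93 m
Δp = ρg·h_f = 823.0·9.81·14.93 = 120.6 kPa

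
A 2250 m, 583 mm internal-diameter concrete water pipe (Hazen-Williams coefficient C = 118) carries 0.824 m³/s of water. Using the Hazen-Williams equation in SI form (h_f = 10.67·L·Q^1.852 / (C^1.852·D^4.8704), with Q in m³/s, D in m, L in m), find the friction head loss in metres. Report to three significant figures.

h_f = 10.67·2250·0.824^1.852 / (118^1.852·0.583^4.8704) = 33.79 m

h_f ≈ 33.8 m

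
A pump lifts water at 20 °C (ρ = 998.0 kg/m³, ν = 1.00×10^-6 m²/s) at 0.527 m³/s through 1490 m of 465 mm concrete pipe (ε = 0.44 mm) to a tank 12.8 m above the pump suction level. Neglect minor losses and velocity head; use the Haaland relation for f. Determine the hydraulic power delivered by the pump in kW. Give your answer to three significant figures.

P_hyd ≈ 225 kW

V = 4Q/(πD²) = 3.103 m/s; Re = 1.44×10^6; ε/D = 9.46×10^-4; f = 0.01961
h_f = f(L/D)V²/2g = 30.84 m
Total head H = z + h_f = 12.8 + 30.84 = 43.64 m
P_hyd = ρgQH = 998.0·9.81·0.527·43.64 = 225.1 kW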